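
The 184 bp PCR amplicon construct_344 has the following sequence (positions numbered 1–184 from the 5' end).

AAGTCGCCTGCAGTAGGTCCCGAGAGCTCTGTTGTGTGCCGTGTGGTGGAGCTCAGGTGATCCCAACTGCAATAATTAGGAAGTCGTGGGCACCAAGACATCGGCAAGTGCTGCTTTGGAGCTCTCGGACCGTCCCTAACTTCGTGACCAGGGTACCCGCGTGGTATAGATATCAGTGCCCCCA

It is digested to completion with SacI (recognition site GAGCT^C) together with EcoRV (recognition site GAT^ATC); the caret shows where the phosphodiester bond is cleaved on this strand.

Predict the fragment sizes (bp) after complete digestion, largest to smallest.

SacI sites (GAGCTC) start at positions 24, 49, 119.
SacI cuts after base 5 of each site (before the last base), so after positions 28, 53, 123.
The EcoRV site (GATATC) starts at position 169.
EcoRV cuts after base 3 of each site, so after position 171.
Combined cut positions: 28, 53, 123, 171.
Linear molecule, 4 cuts → 5 fragments:
  1–28 → 28 bp
  29–53 → 25 bp
  54–123 → 70 bp
  124–171 → 48 bp
  172–184 → 13 bp
Sorted largest to smallest: 70, 48, 28, 25, 13 bp.

70, 48, 28, 25, 13 bp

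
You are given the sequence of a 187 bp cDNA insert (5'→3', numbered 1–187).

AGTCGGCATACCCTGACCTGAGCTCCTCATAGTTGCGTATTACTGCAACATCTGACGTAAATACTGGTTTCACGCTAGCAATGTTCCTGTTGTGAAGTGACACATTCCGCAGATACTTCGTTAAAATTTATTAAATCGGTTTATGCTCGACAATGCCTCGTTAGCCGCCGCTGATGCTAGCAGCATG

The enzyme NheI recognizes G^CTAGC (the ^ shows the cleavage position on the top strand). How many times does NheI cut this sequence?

GCTAGC occurs starting at positions 74, 176.
NheI cuts at 2 sites.

2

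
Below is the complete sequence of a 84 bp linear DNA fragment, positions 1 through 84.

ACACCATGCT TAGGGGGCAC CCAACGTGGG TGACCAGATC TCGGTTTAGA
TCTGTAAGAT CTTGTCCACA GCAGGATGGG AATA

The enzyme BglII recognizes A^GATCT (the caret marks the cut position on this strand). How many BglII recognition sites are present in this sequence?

AGATCT occurs starting at positions 36, 48, 57.
BglII cuts at 3 sites.

3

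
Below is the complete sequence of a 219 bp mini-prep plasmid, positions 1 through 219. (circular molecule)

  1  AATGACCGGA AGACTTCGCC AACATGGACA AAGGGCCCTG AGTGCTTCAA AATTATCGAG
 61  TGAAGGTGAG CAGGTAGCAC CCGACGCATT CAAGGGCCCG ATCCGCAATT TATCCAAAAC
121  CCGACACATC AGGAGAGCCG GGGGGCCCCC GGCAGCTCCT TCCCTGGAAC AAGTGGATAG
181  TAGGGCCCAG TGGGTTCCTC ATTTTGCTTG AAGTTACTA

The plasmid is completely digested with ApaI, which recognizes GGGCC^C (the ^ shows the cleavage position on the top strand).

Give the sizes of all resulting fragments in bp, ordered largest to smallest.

ApaI sites (GGGCCC) start at positions 33, 94, 143, 183.
ApaI cuts after base 5 of each site (before the last base), so after positions 37, 98, 147, 187.
Circular molecule, 4 cuts → 4 fragments:
  38–98 → 61 bp
  99–147 → 49 bp
  148–187 → 40 bp
  188–219 then 1–37 → 32 + 37 = 69 bp
Sorted largest to smallest: 69, 61, 49, 40 bp.

69, 61, 49, 40 bp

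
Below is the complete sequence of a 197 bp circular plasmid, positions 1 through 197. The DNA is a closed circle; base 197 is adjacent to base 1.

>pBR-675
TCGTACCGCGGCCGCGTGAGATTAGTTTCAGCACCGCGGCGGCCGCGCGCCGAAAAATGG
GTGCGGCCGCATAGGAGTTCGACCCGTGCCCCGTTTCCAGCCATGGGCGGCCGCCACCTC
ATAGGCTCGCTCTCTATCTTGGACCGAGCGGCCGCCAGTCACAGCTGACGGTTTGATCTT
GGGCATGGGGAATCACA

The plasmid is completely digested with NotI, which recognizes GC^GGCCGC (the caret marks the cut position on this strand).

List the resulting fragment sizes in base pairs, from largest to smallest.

57, 44, 41, 31, 24 bp

NotI sites (GCGGCCGC) start at positions 8, 39, 63, 107, 148.
NotI cuts after base 2 of each site, so after positions 9, 40, 64, 108, 149.
Circular molecule, 5 cuts → 5 fragments:
  10–40 → 31 bp
  41–64 → 24 bp
  65–108 → 44 bp
  109–149 → 41 bp
  150–197 then 1–9 → 48 + 9 = 57 bp
Sorted largest to smallest: 57, 44, 41, 31, 24 bp.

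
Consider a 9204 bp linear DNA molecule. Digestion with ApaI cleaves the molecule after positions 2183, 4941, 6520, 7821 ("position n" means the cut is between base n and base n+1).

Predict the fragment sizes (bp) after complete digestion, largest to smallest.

Linear molecule, 4 cuts → 5 fragments:
  2183 − 0 = 2183 bp
  4941 − 2183 = 2758 bp
  6520 − 4941 = 1579 bp
  7821 − 6520 = 1301 bp
  9204 − 7821 = 1383 bp
Sorted largest to smallest: 2758, 2183, 1579, 1383, 1301 bp.

2758, 2183, 1579, 1383, 1301 bp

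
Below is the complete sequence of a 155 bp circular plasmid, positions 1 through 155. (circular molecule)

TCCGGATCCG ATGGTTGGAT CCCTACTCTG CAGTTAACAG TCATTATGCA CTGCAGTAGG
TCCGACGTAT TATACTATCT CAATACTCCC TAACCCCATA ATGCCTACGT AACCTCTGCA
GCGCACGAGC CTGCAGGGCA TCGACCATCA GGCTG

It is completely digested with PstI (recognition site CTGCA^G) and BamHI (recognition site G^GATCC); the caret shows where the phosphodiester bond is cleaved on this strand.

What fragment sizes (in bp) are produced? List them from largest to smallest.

PstI sites (CTGCAG) start at positions 28, 51, 116, 131.
PstI cuts after base 5 of each site (before the last base), so after positions 32, 55, 120, 135.
BamHI sites (GGATCC) start at positions 4, 17.
BamHI cuts after the first base of each site, so after positions 4, 17.
Combined cut positions: 4, 17, 32, 55, 120, 135.
Circular molecule, 6 cuts → 6 fragments:
  5–17 → 13 bp
  18–32 → 15 bp
  33–55 → 23 bp
  56–120 → 65 bp
  121–135 → 15 bp
  136–155 then 1–4 → 20 + 4 = 24 bp
Sorted largest to smallest: 65, 24, 23, 15, 15, 13 bp.

65, 24, 23, 15, 15, 13 bp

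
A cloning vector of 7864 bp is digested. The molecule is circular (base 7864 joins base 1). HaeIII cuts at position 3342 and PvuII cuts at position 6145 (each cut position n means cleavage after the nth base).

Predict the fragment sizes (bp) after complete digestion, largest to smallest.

5061, 2803 bp

Combined cut positions (sorted): 3342, 6145.
Circular molecule, 2 cuts → 2 fragments:
  6145 − 3342 = 2803 bp
  wrap: 7864 − 6145 + 3342 = 5061 bp
Sorted largest to smallest: 5061, 2803 bp.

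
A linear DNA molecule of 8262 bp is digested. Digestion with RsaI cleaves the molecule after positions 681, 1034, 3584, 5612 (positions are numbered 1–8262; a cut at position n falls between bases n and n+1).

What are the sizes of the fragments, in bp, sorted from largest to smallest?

2650, 2550, 2028, 681, 353 bp

Linear molecule, 4 cuts → 5 fragments:
  681 − 0 = 681 bp
  1034 − 681 = 353 bp
  3584 − 1034 = 2550 bp
  5612 − 3584 = 2028 bp
  8262 − 5612 = 2650 bp
Sorted largest to smallest: 2650, 2550, 2028, 681, 353 bp.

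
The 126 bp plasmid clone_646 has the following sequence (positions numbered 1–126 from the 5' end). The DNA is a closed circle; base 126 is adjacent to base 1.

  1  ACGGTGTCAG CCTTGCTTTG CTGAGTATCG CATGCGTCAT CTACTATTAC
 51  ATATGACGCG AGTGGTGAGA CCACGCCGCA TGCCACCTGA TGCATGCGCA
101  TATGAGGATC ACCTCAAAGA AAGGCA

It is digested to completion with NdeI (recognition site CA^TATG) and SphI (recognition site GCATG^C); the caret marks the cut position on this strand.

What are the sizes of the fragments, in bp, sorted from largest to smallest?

NdeI sites (CATATG) start at positions 50, 99.
NdeI cuts after base 2 of each site, so after positions 51, 100.
SphI sites (GCATGC) start at positions 30, 78, 92.
SphI cuts after base 5 of each site (before the last base), so after positions 34, 82, 96.
Combined cut positions: 34, 51, 82, 96, 100.
Circular molecule, 5 cuts → 5 fragments:
  35–51 → 17 bp
  52–82 → 31 bp
  83–96 → 14 bp
  97–100 → 4 bp
  101–126 then 1–34 → 26 + 34 = 60 bp
Sorted largest to smallest: 60, 31, 17, 14, 4 bp.

60, 31, 17, 14, 4 bp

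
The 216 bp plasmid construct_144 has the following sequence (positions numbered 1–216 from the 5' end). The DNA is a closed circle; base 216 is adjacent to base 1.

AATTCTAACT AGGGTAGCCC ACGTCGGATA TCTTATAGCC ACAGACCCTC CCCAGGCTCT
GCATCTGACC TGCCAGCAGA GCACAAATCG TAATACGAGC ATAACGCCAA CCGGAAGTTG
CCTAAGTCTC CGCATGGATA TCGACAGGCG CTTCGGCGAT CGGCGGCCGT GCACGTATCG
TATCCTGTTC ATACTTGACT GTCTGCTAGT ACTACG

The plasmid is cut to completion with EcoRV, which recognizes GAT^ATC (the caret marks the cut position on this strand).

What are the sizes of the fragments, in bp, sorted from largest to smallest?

EcoRV sites (GATATC) start at positions 27, 137.
EcoRV cuts after base 3 of each site, so after positions 29, 139.
Circular molecule, 2 cuts → 2 fragments:
  30–139 → 110 bp
  140–216 then 1–29 → 77 + 29 = 106 bp
Sorted largest to smallest: 110, 106 bp.

110, 106 bp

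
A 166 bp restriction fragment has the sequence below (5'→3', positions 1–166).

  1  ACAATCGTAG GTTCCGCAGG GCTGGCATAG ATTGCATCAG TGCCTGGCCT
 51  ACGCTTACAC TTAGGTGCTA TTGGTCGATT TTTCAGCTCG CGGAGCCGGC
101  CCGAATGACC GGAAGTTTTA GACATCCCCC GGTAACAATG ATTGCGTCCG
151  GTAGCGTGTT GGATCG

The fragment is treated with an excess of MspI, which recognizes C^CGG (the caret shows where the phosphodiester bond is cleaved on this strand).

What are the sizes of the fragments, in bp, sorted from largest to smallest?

96, 20, 19, 18, 13 bp

MspI sites (CCGG) start at positions 96, 109, 129, 148.
MspI cuts after the first base of each site, so after positions 96, 109, 129, 148.
Linear molecule, 4 cuts → 5 fragments:
  1–96 → 96 bp
  97–109 → 13 bp
  110–129 → 20 bp
  130–148 → 19 bp
  149–166 → 18 bp
Sorted largest to smallest: 96, 20, 19, 18, 13 bp.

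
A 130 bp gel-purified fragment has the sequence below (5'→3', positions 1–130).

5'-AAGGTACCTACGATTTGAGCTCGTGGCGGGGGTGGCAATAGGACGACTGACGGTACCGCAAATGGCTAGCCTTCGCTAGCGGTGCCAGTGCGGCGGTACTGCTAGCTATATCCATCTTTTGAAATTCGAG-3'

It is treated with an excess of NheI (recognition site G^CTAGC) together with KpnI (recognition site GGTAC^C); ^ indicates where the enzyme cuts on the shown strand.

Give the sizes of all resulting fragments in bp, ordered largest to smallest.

49, 29, 26, 10, 9, 7 bp

NheI sites (GCTAGC) start at positions 65, 75, 101.
NheI cuts after the first base of each site, so after positions 65, 75, 101.
KpnI sites (GGTACC) start at positions 3, 52.
KpnI cuts after base 5 of each site (before the last base), so after positions 7, 56.
Combined cut positions: 7, 56, 65, 75, 101.
Linear molecule, 5 cuts → 6 fragments:
  1–7 → 7 bp
  8–56 → 49 bp
  57–65 → 9 bp
  66–75 → 10 bp
  76–101 → 26 bp
  102–130 → 29 bp
Sorted largest to smallest: 49, 29, 26, 10, 9, 7 bp.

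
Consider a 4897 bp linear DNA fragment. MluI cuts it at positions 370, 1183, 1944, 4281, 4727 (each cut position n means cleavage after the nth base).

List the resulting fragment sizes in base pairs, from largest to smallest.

Linear molecule, 5 cuts → 6 fragments:
  370 − 0 = 370 bp
  1183 − 370 = 813 bp
  1944 − 1183 = 761 bp
  4281 − 1944 = 2337 bp
  4727 − 4281 = 446 bp
  4897 − 4727 = 170 bp
Sorted largest to smallest: 2337, 813, 761, 446, 370, 170 bp.

2337, 813, 761, 446, 370, 170 bp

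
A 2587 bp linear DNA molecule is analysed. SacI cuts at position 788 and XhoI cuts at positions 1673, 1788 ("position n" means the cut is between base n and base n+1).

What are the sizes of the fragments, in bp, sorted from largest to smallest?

Combined cut positions (sorted): 788, 1673, 1788.
Linear molecule, 3 cuts → 4 fragments:
  788 − 0 = 788 bp
  1673 − 788 = 885 bp
  1788 − 1673 = 115 bp
  2587 − 1788 = 799 bp
Sorted largest to smallest: 885, 799, 788, 115 bp.

885, 799, 788, 115 bp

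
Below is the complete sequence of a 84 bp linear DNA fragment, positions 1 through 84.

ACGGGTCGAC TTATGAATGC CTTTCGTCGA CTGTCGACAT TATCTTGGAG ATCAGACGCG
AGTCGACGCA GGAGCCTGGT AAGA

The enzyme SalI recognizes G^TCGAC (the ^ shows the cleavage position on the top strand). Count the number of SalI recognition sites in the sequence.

4

GTCGAC occurs starting at positions 5, 26, 33, 62.
SalI cuts at 4 sites.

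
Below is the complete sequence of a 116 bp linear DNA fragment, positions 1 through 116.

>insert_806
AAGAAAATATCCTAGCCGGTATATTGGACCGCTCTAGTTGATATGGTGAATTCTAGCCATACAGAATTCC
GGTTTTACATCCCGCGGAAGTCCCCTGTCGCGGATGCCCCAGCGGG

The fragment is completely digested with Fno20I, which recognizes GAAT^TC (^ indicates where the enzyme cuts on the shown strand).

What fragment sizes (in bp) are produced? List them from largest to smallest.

Fno20I sites (GAATTC) start at positions 48, 64.
Fno20I cuts after base 4 of each site, so after positions 51, 67.
Linear molecule, 2 cuts → 3 fragments:
  1–51 → 51 bp
  52–67 → 16 bp
  68–116 → 49 bp
Sorted largest to smallest: 51, 49, 16 bp.

51, 49, 16 bp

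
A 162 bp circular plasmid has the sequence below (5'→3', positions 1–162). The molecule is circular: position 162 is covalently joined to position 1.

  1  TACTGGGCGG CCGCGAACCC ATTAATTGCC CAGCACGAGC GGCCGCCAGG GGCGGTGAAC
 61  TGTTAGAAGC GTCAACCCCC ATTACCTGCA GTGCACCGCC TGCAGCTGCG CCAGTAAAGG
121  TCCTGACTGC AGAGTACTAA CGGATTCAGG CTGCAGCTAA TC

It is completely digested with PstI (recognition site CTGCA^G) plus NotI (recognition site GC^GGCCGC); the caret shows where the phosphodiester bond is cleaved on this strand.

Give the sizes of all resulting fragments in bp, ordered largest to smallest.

PstI sites (CTGCAG) start at positions 86, 100, 127, 151.
PstI cuts after base 5 of each site (before the last base), so after positions 90, 104, 131, 155.
NotI sites (GCGGCCGC) start at positions 7, 39.
NotI cuts after base 2 of each site, so after positions 8, 40.
Combined cut positions: 8, 40, 90, 104, 131, 155.
Circular molecule, 6 cuts → 6 fragments:
  9–40 → 32 bp
  41–90 → 50 bp
  91–104 → 14 bp
  105–131 → 27 bp
  132–155 → 24 bp
  156–162 then 1–8 → 7 + 8 = 15 bp
Sorted largest to smallest: 50, 32, 27, 24, 15, 14 bp.

50, 32, 27, 24, 15, 14 bp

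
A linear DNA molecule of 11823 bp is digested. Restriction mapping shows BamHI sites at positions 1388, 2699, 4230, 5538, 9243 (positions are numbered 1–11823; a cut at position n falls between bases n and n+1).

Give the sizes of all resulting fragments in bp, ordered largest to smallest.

Linear molecule, 5 cuts → 6 fragments:
  1388 − 0 = 1388 bp
  2699 − 1388 = 1311 bp
  4230 − 2699 = 1531 bp
  5538 − 4230 = 1308 bp
  9243 − 5538 = 3705 bp
  11823 − 9243 = 2580 bp
Sorted largest to smallest: 3705, 2580, 1531, 1388, 1311, 1308 bp.

3705, 2580, 1531, 1388, 1311, 1308 bp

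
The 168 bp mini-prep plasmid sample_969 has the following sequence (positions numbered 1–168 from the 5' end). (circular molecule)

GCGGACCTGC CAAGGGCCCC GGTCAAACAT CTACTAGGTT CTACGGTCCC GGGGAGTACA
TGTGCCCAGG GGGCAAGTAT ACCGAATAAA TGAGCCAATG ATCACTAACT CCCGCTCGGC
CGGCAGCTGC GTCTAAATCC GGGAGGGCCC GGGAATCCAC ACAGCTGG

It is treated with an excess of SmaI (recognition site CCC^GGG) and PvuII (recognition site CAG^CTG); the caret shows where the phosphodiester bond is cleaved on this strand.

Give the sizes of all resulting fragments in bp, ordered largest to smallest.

SmaI sites (CCCGGG) start at positions 48, 148.
SmaI cuts after base 3 of each site, so after positions 50, 150.
PvuII sites (CAGCTG) start at positions 124, 162.
PvuII cuts after base 3 of each site, so after positions 126, 164.
Combined cut positions: 50, 126, 150, 164.
Circular molecule, 4 cuts → 4 fragments:
  51–126 → 76 bp
  127–150 → 24 bp
  151–164 → 14 bp
  165–168 then 1–50 → 4 + 50 = 54 bp
Sorted largest to smallest: 76, 54, 24, 14 bp.

76, 54, 24, 14 bp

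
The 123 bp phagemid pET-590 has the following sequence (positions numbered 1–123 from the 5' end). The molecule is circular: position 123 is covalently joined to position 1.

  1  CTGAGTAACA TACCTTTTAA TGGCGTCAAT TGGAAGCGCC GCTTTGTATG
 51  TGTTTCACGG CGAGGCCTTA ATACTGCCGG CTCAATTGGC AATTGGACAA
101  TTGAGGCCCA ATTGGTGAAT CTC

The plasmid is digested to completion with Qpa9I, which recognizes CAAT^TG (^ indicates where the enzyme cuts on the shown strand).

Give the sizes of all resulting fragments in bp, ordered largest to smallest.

Qpa9I sites (CAATTG) start at positions 27, 83, 90, 98, 109.
Qpa9I cuts after base 4 of each site, so after positions 30, 86, 93, 101, 112.
Circular molecule, 5 cuts → 5 fragments:
  31–86 → 56 bp
  87–93 → 7 bp
  94–101 → 8 bp
  102–112 → 11 bp
  113–123 then 1–30 → 11 + 30 = 41 bp
Sorted largest to smallest: 56, 41, 11, 8, 7 bp.

56, 41, 11, 8, 7 bp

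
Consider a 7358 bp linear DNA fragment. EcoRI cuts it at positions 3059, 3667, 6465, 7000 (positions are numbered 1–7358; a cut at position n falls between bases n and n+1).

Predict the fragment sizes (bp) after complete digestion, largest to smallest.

Linear molecule, 4 cuts → 5 fragments:
  3059 − 0 = 3059 bp
  3667 − 3059 = 608 bp
  6465 − 3667 = 2798 bp
  7000 − 6465 = 535 bp
  7358 − 7000 = 358 bp
Sorted largest to smallest: 3059, 2798, 608, 535, 358 bp.

3059, 2798, 608, 535, 358 bp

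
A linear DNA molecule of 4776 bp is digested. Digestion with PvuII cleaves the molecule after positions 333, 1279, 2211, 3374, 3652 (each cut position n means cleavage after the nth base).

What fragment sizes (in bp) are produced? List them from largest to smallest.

Linear molecule, 5 cuts → 6 fragments:
  333 − 0 = 333 bp
  1279 − 333 = 946 bp
  2211 − 1279 = 932 bp
  3374 − 2211 = 1163 bp
  3652 − 3374 = 278 bp
  4776 − 3652 = 1124 bp
Sorted largest to smallest: 1163, 1124, 946, 932, 333, 278 bp.

1163, 1124, 946, 932, 333, 278 bp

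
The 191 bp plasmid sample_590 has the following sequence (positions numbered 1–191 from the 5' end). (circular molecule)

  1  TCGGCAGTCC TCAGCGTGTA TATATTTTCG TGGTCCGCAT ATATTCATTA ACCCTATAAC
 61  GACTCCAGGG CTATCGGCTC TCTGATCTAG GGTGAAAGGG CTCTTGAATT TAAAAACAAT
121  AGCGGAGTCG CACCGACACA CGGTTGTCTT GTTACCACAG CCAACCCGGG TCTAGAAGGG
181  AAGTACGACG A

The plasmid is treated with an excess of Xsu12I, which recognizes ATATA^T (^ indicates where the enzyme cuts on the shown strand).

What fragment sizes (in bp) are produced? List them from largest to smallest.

172, 19 bp

Xsu12I sites (ATATAT) start at positions 20, 39.
Xsu12I cuts after base 5 of each site (before the last base), so after positions 24, 43.
Circular molecule, 2 cuts → 2 fragments:
  25–43 → 19 bp
  44–191 then 1–24 → 148 + 24 = 172 bp
Sorted largest to smallest: 172, 19 bp.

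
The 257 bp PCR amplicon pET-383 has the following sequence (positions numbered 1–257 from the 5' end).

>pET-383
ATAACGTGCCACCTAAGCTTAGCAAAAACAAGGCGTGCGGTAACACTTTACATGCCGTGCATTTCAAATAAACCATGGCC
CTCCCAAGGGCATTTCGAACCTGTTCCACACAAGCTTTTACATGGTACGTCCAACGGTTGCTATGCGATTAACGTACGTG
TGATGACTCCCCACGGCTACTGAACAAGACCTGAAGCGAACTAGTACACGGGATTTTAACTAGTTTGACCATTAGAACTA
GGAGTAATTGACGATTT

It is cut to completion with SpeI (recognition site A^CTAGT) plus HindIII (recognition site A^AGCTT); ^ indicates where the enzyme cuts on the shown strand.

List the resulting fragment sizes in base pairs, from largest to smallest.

SpeI sites (ACTAGT) start at positions 200, 219.
SpeI cuts after the first base of each site, so after positions 200, 219.
HindIII sites (AAGCTT) start at positions 15, 112.
HindIII cuts after the first base of each site, so after positions 15, 112.
Combined cut positions: 15, 112, 200, 219.
Linear molecule, 4 cuts → 5 fragments:
  1–15 → 15 bp
  16–112 → 97 bp
  113–200 → 88 bp
  201–219 → 19 bp
  220–257 → 38 bp
Sorted largest to smallest: 97, 88, 38, 19, 15 bp.

97, 88, 38, 19, 15 bp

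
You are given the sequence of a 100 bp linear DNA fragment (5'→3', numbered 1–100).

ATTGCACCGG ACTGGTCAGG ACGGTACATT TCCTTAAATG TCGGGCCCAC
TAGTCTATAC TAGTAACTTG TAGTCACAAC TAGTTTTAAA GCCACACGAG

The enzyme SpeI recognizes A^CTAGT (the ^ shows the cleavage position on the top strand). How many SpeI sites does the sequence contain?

ACTAGT occurs starting at positions 49, 59, 79.
SpeI cuts at 3 sites.

3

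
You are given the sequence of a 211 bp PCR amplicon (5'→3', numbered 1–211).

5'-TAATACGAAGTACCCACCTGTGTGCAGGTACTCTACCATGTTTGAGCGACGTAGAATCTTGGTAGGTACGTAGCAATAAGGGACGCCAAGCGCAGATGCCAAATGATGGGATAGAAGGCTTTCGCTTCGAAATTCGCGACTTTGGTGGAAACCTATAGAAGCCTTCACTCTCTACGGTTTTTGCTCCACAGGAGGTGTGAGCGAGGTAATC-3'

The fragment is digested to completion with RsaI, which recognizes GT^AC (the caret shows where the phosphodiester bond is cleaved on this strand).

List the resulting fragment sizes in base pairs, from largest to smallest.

RsaI sites (GTAC) start at positions 10, 28, 66.
RsaI cuts after base 2 of each site, so after positions 11, 29, 67.
Linear molecule, 3 cuts → 4 fragments:
  1–11 → 11 bp
  12–29 → 18 bp
  30–67 → 38 bp
  68–211 → 144 bp
Sorted largest to smallest: 144, 38, 18, 11 bp.

144, 38, 18, 11 bp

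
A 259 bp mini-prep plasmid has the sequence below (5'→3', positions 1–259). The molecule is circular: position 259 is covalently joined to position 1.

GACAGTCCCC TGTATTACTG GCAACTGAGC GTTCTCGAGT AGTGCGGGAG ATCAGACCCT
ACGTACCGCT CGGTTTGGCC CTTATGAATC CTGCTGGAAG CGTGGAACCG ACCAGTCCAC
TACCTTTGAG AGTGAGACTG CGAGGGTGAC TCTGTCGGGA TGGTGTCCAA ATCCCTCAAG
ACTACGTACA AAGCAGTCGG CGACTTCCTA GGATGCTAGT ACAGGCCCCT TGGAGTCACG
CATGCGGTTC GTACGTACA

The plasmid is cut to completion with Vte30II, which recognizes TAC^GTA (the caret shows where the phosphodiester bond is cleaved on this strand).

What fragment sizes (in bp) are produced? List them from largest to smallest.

Vte30II sites (TACGTA) start at positions 60, 183, 252.
Vte30II cuts after base 3 of each site, so after positions 62, 185, 254.
Circular molecule, 3 cuts → 3 fragments:
  63–185 → 123 bp
  186–254 → 69 bp
  255–259 then 1–62 → 5 + 62 = 67 bp
Sorted largest to smallest: 123, 69, 67 bp.

123, 69, 67 bp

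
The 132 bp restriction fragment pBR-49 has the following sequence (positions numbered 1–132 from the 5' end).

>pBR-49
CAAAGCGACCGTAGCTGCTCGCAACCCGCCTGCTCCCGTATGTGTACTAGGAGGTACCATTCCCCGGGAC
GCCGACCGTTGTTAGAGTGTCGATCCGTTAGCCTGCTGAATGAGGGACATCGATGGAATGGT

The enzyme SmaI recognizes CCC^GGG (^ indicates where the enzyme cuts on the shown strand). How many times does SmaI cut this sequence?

CCCGGG occurs starting at position 63.
SmaI cuts at 1 site.

1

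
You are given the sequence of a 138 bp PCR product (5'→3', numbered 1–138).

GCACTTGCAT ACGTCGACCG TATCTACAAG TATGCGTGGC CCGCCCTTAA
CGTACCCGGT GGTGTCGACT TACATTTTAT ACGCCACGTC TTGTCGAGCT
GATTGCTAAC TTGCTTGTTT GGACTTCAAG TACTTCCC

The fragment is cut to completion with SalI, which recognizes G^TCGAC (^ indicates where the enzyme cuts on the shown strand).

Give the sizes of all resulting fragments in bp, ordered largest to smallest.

SalI sites (GTCGAC) start at positions 13, 64.
SalI cuts after the first base of each site, so after positions 13, 64.
Linear molecule, 2 cuts → 3 fragments:
  1–13 → 13 bp
  14–64 → 51 bp
  65–138 → 74 bp
Sorted largest to smallest: 74, 51, 13 bp.

74, 51, 13 bp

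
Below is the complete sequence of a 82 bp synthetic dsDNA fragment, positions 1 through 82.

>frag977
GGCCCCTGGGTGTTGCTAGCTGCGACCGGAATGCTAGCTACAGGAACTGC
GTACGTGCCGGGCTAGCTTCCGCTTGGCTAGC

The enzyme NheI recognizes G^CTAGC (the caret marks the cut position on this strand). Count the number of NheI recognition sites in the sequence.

GCTAGC occurs starting at positions 15, 33, 62, 77.
NheI cuts at 4 sites.

4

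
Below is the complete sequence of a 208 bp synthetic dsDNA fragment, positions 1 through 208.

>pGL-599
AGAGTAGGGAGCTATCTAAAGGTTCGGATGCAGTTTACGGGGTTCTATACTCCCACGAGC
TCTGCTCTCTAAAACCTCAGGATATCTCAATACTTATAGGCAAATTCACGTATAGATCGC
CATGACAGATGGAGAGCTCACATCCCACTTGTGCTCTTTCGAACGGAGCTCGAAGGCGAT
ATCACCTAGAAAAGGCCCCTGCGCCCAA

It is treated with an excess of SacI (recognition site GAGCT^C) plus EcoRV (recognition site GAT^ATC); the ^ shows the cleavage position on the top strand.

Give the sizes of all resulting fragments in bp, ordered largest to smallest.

SacI sites (GAGCTC) start at positions 57, 134, 166.
SacI cuts after base 5 of each site (before the last base), so after positions 61, 138, 170.
EcoRV sites (GATATC) start at positions 81, 178.
EcoRV cuts after base 3 of each site, so after positions 83, 180.
Combined cut positions: 61, 83, 138, 170, 180.
Linear molecule, 5 cuts → 6 fragments:
  1–61 → 61 bp
  62–83 → 22 bp
  84–138 → 55 bp
  139–170 → 32 bp
  171–180 → 10 bp
  181–208 → 28 bp
Sorted largest to smallest: 61, 55, 32, 28, 22, 10 bp.

61, 55, 32, 28, 22, 10 bp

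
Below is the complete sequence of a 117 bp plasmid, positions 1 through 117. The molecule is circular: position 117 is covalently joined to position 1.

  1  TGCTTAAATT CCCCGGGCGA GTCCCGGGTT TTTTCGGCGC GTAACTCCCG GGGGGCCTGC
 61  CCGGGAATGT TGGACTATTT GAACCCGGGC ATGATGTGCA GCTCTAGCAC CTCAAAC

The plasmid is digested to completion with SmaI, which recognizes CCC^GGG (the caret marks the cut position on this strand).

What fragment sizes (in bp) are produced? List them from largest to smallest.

45, 24, 24, 13, 11 bp

SmaI sites (CCCGGG) start at positions 12, 23, 47, 60, 84.
SmaI cuts after base 3 of each site, so after positions 14, 25, 49, 62, 86.
Circular molecule, 5 cuts → 5 fragments:
  15–25 → 11 bp
  26–49 → 24 bp
  50–62 → 13 bp
  63–86 → 24 bp
  87–117 then 1–14 → 31 + 14 = 45 bp
Sorted largest to smallest: 45, 24, 24, 13, 11 bp.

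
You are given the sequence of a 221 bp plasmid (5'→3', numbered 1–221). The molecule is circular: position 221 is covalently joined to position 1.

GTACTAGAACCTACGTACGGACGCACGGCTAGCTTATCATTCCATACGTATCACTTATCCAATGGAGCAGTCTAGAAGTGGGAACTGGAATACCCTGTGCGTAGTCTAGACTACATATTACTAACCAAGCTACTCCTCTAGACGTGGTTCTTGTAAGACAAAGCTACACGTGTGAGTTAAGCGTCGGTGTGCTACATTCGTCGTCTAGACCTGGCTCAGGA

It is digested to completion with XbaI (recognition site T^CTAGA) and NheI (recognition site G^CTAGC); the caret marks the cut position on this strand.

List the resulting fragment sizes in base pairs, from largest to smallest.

67, 45, 43, 34, 32 bp

XbaI sites (TCTAGA) start at positions 71, 105, 137, 204.
XbaI cuts after the first base of each site, so after positions 71, 105, 137, 204.
The NheI site (GCTAGC) starts at position 28.
NheI cuts after the first base of each site, so after position 28.
Combined cut positions: 28, 71, 105, 137, 204.
Circular molecule, 5 cuts → 5 fragments:
  29–71 → 43 bp
  72–105 → 34 bp
  106–137 → 32 bp
  138–204 → 67 bp
  205–221 then 1–28 → 17 + 28 = 45 bp
Sorted largest to smallest: 67, 45, 43, 34, 32 bp.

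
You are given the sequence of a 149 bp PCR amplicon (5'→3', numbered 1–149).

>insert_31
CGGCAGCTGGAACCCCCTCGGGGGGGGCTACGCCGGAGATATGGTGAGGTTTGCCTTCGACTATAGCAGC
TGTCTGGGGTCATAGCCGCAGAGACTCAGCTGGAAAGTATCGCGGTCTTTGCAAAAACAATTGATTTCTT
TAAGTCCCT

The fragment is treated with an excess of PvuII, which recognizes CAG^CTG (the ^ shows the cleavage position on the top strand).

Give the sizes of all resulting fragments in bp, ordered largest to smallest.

63, 50, 30, 6 bp

PvuII sites (CAGCTG) start at positions 4, 67, 97.
PvuII cuts after base 3 of each site, so after positions 6, 69, 99.
Linear molecule, 3 cuts → 4 fragments:
  1–6 → 6 bp
  7–69 → 63 bp
  70–99 → 30 bp
  100–149 → 50 bp
Sorted largest to smallest: 63, 50, 30, 6 bp.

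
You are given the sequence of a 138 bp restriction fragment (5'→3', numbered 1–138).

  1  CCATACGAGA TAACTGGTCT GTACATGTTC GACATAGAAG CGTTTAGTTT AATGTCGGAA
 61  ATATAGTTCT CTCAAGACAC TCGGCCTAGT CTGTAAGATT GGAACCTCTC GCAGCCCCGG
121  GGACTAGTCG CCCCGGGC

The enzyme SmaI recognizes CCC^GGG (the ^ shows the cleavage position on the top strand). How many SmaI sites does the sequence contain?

2

CCCGGG occurs starting at positions 116, 132.
SmaI cuts at 2 sites.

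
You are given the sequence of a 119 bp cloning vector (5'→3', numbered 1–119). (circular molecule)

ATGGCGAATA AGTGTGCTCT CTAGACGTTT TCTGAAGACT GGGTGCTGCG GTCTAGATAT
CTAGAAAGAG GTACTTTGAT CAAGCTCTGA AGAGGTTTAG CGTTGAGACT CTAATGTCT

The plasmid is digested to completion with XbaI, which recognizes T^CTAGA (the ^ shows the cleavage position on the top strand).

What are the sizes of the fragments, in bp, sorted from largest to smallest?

XbaI sites (TCTAGA) start at positions 20, 52, 60.
XbaI cuts after the first base of each site, so after positions 20, 52, 60.
Circular molecule, 3 cuts → 3 fragments:
  21–52 → 32 bp
  53–60 → 8 bp
  61–119 then 1–20 → 59 + 20 = 79 bp
Sorted largest to smallest: 79, 32, 8 bp.

79, 32, 8 bp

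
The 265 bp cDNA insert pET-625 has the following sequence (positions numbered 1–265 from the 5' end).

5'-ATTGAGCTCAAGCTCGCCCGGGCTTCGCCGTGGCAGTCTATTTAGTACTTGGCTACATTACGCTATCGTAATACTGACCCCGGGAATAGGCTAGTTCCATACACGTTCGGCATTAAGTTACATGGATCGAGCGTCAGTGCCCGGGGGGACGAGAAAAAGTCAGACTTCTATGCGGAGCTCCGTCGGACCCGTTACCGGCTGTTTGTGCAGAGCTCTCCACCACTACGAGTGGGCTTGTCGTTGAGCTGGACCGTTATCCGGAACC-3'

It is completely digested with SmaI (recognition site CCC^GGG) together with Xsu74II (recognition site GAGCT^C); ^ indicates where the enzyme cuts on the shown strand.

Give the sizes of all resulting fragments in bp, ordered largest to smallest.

SmaI sites (CCCGGG) start at positions 17, 79, 140.
SmaI cuts after base 3 of each site, so after positions 19, 81, 142.
Xsu74II sites (GAGCTC) start at positions 4, 175, 210.
Xsu74II cuts after base 5 of each site (before the last base), so after positions 8, 179, 214.
Combined cut positions: 8, 19, 81, 142, 179, 214.
Linear molecule, 6 cuts → 7 fragments:
  1–8 → 8 bp
  9–19 → 11 bp
  20–81 → 62 bp
  82–142 → 61 bp
  143–179 → 37 bp
  180–214 → 35 bp
  215–265 → 51 bp
Sorted largest to smallest: 62, 61, 51, 37, 35, 11, 8 bp.

62, 61, 51, 37, 35, 11, 8 bp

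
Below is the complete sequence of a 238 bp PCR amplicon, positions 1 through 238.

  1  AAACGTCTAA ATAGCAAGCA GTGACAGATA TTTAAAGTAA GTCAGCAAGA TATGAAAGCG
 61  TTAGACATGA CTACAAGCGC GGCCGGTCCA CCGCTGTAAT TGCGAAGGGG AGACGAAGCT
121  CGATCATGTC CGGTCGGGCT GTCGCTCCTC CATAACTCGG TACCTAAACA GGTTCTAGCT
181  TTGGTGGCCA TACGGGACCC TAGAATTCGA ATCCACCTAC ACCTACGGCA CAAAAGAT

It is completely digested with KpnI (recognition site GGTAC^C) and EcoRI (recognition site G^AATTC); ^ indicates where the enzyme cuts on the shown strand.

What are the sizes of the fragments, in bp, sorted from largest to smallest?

The KpnI site (GGTACC) starts at position 159.
KpnI cuts after base 5 of each site (before the last base), so after position 163.
The EcoRI site (GAATTC) starts at position 203.
EcoRI cuts after the first base of each site, so after position 203.
Combined cut positions: 163, 203.
Linear molecule, 2 cuts → 3 fragments:
  1–163 → 163 bp
  164–203 → 40 bp
  204–238 → 35 bp
Sorted largest to smallest: 163, 40, 35 bp.

163, 40, 35 bp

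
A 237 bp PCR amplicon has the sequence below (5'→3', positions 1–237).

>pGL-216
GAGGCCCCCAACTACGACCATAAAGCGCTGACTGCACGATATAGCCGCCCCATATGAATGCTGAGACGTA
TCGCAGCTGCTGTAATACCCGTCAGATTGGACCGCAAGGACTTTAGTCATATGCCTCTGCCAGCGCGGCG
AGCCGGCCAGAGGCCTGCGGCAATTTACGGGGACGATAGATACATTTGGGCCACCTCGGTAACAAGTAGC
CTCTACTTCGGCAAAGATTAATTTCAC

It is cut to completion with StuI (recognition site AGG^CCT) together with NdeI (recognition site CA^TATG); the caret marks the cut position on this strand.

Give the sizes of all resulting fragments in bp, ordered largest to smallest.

The StuI site (AGGCCT) starts at position 151.
StuI cuts after base 3 of each site, so after position 153.
NdeI sites (CATATG) start at positions 51, 118.
NdeI cuts after base 2 of each site, so after positions 52, 119.
Combined cut positions: 52, 119, 153.
Linear molecule, 3 cuts → 4 fragments:
  1–52 → 52 bp
  53–119 → 67 bp
  120–153 → 34 bp
  154–237 → 84 bp
Sorted largest to smallest: 84, 67, 52, 34 bp.

84, 67, 52, 34 bp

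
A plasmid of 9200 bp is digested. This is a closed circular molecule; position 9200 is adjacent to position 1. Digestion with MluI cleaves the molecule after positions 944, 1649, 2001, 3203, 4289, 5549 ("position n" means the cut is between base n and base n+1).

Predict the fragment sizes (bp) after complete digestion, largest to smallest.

Circular molecule, 6 cuts → 6 fragments:
  1649 − 944 = 705 bp
  2001 − 1649 = 352 bp
  3203 − 2001 = 1202 bp
  4289 − 3203 = 1086 bp
  5549 − 4289 = 1260 bp
  wrap: 9200 − 5549 + 944 = 4595 bp
Sorted largest to smallest: 4595, 1260, 1202, 1086, 705, 352 bp.

4595, 1260, 1202, 1086, 705, 352 bp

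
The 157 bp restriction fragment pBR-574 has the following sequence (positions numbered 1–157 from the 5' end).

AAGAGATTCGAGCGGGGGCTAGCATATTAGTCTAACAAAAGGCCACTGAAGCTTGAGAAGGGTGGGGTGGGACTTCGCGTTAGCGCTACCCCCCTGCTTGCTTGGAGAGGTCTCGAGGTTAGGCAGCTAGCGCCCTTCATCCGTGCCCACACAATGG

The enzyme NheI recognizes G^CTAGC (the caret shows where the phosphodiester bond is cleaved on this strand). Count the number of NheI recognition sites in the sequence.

GCTAGC occurs starting at positions 18, 126.
NheI cuts at 2 sites.

2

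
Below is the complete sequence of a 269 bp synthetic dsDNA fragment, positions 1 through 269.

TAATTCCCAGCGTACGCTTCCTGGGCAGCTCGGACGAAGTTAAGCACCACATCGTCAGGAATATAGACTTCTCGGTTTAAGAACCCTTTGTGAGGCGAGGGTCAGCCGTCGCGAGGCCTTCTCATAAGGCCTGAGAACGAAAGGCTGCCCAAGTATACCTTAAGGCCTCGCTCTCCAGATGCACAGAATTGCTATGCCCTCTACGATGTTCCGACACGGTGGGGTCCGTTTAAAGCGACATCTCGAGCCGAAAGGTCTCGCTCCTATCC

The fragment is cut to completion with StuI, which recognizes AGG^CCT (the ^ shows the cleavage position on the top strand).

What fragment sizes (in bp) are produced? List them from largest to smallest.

116, 104, 36, 13 bp

StuI sites (AGGCCT) start at positions 114, 127, 163.
StuI cuts after base 3 of each site, so after positions 116, 129, 165.
Linear molecule, 3 cuts → 4 fragments:
  1–116 → 116 bp
  117–129 → 13 bp
  130–165 → 36 bp
  166–269 → 104 bp
Sorted largest to smallest: 116, 104, 36, 13 bp.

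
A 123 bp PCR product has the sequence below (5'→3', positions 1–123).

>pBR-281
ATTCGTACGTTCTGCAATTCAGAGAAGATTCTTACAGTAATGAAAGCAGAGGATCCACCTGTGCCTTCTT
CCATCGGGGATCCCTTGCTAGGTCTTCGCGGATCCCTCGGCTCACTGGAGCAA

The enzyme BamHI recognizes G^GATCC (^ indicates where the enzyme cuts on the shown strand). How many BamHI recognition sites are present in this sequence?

3

GGATCC occurs starting at positions 51, 78, 100.
BamHI cuts at 3 sites.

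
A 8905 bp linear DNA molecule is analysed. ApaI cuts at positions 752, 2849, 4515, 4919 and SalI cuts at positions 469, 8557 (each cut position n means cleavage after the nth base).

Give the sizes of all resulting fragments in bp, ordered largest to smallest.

Combined cut positions (sorted): 469, 752, 2849, 4515, 4919, 8557.
Linear molecule, 6 cuts → 7 fragments:
  469 − 0 = 469 bp
  752 − 469 = 283 bp
  2849 − 752 = 2097 bp
  4515 − 2849 = 1666 bp
  4919 − 4515 = 404 bp
  8557 − 4919 = 3638 bp
  8905 − 8557 = 348 bp
Sorted largest to smallest: 3638, 2097, 1666, 469, 404, 348, 283 bp.

3638, 2097, 1666, 469, 404, 348, 283 bp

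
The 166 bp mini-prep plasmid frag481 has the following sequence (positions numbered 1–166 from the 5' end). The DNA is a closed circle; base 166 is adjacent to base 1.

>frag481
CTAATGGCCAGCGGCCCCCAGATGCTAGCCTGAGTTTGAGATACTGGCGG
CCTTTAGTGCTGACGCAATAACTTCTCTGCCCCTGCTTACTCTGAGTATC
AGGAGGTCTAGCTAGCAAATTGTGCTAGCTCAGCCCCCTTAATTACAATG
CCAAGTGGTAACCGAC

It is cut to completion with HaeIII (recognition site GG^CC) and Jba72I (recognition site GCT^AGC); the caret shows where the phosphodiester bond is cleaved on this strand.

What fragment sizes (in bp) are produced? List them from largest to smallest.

63, 47, 24, 13, 12, 7 bp

HaeIII sites (GGCC) start at positions 6, 13, 49.
HaeIII cuts after base 2 of each site, so after positions 7, 14, 50.
Jba72I sites (GCTAGC) start at positions 24, 111, 124.
Jba72I cuts after base 3 of each site, so after positions 26, 113, 126.
Combined cut positions: 7, 14, 26, 50, 113, 126.
Circular molecule, 6 cuts → 6 fragments:
  8–14 → 7 bp
  15–26 → 12 bp
  27–50 → 24 bp
  51–113 → 63 bp
  114–126 → 13 bp
  127–166 then 1–7 → 40 + 7 = 47 bp
Sorted largest to smallest: 63, 47, 24, 13, 12, 7 bp.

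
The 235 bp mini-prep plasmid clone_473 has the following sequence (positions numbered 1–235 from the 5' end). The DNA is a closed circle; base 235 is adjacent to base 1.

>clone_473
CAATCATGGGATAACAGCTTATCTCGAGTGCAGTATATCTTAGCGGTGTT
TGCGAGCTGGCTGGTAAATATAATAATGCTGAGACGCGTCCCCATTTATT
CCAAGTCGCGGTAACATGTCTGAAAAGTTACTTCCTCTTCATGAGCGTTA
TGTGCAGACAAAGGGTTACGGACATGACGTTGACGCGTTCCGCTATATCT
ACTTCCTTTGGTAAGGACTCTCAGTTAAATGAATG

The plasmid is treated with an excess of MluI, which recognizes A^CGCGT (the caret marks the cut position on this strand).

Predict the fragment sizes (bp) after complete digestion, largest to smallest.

136, 99 bp

MluI sites (ACGCGT) start at positions 84, 183.
MluI cuts after the first base of each site, so after positions 84, 183.
Circular molecule, 2 cuts → 2 fragments:
  85–183 → 99 bp
  184–235 then 1–84 → 52 + 84 = 136 bp
Sorted largest to smallest: 136, 99 bp.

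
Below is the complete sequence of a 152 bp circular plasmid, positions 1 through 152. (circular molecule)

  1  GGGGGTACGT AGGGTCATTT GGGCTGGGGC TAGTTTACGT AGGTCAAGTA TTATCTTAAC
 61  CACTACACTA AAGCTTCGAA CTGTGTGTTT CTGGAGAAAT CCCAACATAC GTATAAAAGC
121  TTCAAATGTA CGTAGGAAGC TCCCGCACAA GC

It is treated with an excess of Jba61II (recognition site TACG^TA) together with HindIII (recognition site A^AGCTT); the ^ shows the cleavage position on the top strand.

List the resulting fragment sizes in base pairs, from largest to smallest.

40, 32, 30, 29, 15, 6 bp

Jba61II sites (TACGTA) start at positions 6, 36, 108, 129.
Jba61II cuts after base 4 of each site, so after positions 9, 39, 111, 132.
HindIII sites (AAGCTT) start at positions 71, 117.
HindIII cuts after the first base of each site, so after positions 71, 117.
Combined cut positions: 9, 39, 71, 111, 117, 132.
Circular molecule, 6 cuts → 6 fragments:
  10–39 → 30 bp
  40–71 → 32 bp
  72–111 → 40 bp
  112–117 → 6 bp
  118–132 → 15 bp
  133–152 then 1–9 → 20 + 9 = 29 bp
Sorted largest to smallest: 40, 32, 30, 29, 15, 6 bp.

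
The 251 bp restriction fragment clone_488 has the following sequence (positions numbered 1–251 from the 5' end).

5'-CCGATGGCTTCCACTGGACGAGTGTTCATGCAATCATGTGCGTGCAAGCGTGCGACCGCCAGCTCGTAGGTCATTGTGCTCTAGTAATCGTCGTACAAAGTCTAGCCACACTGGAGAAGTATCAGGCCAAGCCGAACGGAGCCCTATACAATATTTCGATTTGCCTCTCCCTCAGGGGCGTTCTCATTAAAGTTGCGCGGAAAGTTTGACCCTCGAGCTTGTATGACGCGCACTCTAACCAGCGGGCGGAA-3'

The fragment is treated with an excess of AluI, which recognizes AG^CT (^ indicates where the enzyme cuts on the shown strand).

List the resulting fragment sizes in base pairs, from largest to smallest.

AluI sites (AGCT) start at positions 61, 216.
AluI cuts after base 2 of each site, so after positions 62, 217.
Linear molecule, 2 cuts → 3 fragments:
  1–62 → 62 bp
  63–217 → 155 bp
  218–251 → 34 bp
Sorted largest to smallest: 155, 62, 34 bp.

155, 62, 34 bp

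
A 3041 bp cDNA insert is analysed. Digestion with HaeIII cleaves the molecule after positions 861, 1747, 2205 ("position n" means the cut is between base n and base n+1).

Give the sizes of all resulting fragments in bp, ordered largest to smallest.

Linear molecule, 3 cuts → 4 fragments:
  861 − 0 = 861 bp
  1747 − 861 = 886 bp
  2205 − 1747 = 458 bp
  3041 − 2205 = 836 bp
Sorted largest to smallest: 886, 861, 836, 458 bp.

886, 861, 836, 458 bp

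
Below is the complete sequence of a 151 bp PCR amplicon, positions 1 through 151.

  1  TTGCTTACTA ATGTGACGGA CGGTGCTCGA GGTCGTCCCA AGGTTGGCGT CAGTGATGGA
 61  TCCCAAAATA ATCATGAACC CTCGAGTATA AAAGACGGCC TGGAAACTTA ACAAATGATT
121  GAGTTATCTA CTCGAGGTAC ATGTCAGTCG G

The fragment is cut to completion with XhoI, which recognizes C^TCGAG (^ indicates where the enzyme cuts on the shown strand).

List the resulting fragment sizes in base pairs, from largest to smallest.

55, 50, 26, 20 bp

XhoI sites (CTCGAG) start at positions 26, 81, 131.
XhoI cuts after the first base of each site, so after positions 26, 81, 131.
Linear molecule, 3 cuts → 4 fragments:
  1–26 → 26 bp
  27–81 → 55 bp
  82–131 → 50 bp
  132–151 → 20 bp
Sorted largest to smallest: 55, 50, 26, 20 bp.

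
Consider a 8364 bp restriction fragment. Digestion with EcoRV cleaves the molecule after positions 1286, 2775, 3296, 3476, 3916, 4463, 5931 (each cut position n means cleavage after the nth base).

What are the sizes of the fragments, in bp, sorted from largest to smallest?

2433, 1489, 1468, 1286, 547, 521, 440, 180 bp

Linear molecule, 7 cuts → 8 fragments:
  1286 − 0 = 1286 bp
  2775 − 1286 = 1489 bp
  3296 − 2775 = 521 bp
  3476 − 3296 = 180 bp
  3916 − 3476 = 440 bp
  4463 − 3916 = 547 bp
  5931 − 4463 = 1468 bp
  8364 − 5931 = 2433 bp
Sorted largest to smallest: 2433, 1489, 1468, 1286, 547, 521, 440, 180 bp.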